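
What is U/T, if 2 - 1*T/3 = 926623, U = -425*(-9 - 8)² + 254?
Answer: 40857/926621 ≈ 0.044092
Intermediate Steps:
U = -122571 (U = -425*(-17)² + 254 = -425*289 + 254 = -122825 + 254 = -122571)
T = -2779863 (T = 6 - 3*926623 = 6 - 2779869 = -2779863)
U/T = -122571/(-2779863) = -122571*(-1/2779863) = 40857/926621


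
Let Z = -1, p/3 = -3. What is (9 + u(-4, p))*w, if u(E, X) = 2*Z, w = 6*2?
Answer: 84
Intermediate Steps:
p = -9 (p = 3*(-3) = -9)
w = 12
u(E, X) = -2 (u(E, X) = 2*(-1) = -2)
(9 + u(-4, p))*w = (9 - 2)*12 = 7*12 = 84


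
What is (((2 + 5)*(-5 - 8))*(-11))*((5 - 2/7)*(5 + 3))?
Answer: 37752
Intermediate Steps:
(((2 + 5)*(-5 - 8))*(-11))*((5 - 2/7)*(5 + 3)) = ((7*(-13))*(-11))*((5 - 2*⅐)*8) = (-91*(-11))*((5 - 2/7)*8) = 1001*((33/7)*8) = 1001*(264/7) = 37752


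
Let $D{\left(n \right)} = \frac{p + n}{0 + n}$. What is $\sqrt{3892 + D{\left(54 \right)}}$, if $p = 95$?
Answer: $\frac{\sqrt{1261902}}{18} \approx 62.408$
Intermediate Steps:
$D{\left(n \right)} = \frac{95 + n}{n}$ ($D{\left(n \right)} = \frac{95 + n}{0 + n} = \frac{95 + n}{n}$)
$\sqrt{3892 + D{\left(54 \right)}} = \sqrt{3892 + \frac{95 + 54}{54}} = \sqrt{3892 + \frac{1}{54} \cdot 149} = \sqrt{3892 + \frac{149}{54}} = \sqrt{\frac{210317}{54}} = \frac{\sqrt{1261902}}{18}$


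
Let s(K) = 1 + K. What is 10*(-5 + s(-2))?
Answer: -60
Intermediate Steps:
10*(-5 + s(-2)) = 10*(-5 + (1 - 2)) = 10*(-5 - 1) = 10*(-6) = -60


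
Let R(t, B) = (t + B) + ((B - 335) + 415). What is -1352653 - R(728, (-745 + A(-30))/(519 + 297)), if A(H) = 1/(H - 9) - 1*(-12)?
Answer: -5384060711/3978 ≈ -1.3535e+6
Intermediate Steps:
A(H) = 12 + 1/(-9 + H) (A(H) = 1/(-9 + H) + 12 = 12 + 1/(-9 + H))
R(t, B) = 80 + t + 2*B (R(t, B) = (B + t) + ((-335 + B) + 415) = (B + t) + (80 + B) = 80 + t + 2*B)
-1352653 - R(728, (-745 + A(-30))/(519 + 297)) = -1352653 - (80 + 728 + 2*((-745 + (-107 + 12*(-30))/(-9 - 30))/(519 + 297))) = -1352653 - (80 + 728 + 2*((-745 + (-107 - 360)/(-39))/816)) = -1352653 - (80 + 728 + 2*((-745 - 1/39*(-467))*(1/816))) = -1352653 - (80 + 728 + 2*((-745 + 467/39)*(1/816))) = -1352653 - (80 + 728 + 2*(-28588/39*1/816)) = -1352653 - (80 + 728 + 2*(-7147/7956)) = -1352653 - (80 + 728 - 7147/3978) = -1352653 - 1*3207077/3978 = -1352653 - 3207077/3978 = -5384060711/3978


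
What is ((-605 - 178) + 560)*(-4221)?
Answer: 941283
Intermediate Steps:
((-605 - 178) + 560)*(-4221) = (-783 + 560)*(-4221) = -223*(-4221) = 941283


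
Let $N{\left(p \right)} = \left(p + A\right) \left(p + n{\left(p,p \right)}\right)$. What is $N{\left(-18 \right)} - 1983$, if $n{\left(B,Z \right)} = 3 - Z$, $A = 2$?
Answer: $-2031$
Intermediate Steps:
$N{\left(p \right)} = 6 + 3 p$ ($N{\left(p \right)} = \left(p + 2\right) \left(p - \left(-3 + p\right)\right) = \left(2 + p\right) 3 = 6 + 3 p$)
$N{\left(-18 \right)} - 1983 = \left(6 + 3 \left(-18\right)\right) - 1983 = \left(6 - 54\right) - 1983 = -48 - 1983 = -2031$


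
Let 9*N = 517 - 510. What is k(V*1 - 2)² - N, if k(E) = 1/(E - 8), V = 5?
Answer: -166/225 ≈ -0.73778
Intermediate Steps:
N = 7/9 (N = (517 - 510)/9 = (⅑)*7 = 7/9 ≈ 0.77778)
k(E) = 1/(-8 + E)
k(V*1 - 2)² - N = (1/(-8 + (5*1 - 2)))² - 1*7/9 = (1/(-8 + (5 - 2)))² - 7/9 = (1/(-8 + 3))² - 7/9 = (1/(-5))² - 7/9 = (-⅕)² - 7/9 = 1/25 - 7/9 = -166/225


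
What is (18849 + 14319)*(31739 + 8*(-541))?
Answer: 909168048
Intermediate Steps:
(18849 + 14319)*(31739 + 8*(-541)) = 33168*(31739 - 4328) = 33168*27411 = 909168048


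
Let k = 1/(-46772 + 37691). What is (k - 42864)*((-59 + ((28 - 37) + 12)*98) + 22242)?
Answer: -8749126958845/9081 ≈ -9.6345e+8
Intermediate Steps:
k = -1/9081 (k = 1/(-9081) = -1/9081 ≈ -0.00011012)
(k - 42864)*((-59 + ((28 - 37) + 12)*98) + 22242) = (-1/9081 - 42864)*((-59 + ((28 - 37) + 12)*98) + 22242) = -389247985*((-59 + (-9 + 12)*98) + 22242)/9081 = -389247985*((-59 + 3*98) + 22242)/9081 = -389247985*((-59 + 294) + 22242)/9081 = -389247985*(235 + 22242)/9081 = -389247985/9081*22477 = -8749126958845/9081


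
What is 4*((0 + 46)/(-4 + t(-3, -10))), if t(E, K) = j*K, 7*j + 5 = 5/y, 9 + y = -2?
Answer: 3542/73 ≈ 48.521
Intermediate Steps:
y = -11 (y = -9 - 2 = -11)
j = -60/77 (j = -5/7 + (5/(-11))/7 = -5/7 + (5*(-1/11))/7 = -5/7 + (1/7)*(-5/11) = -5/7 - 5/77 = -60/77 ≈ -0.77922)
t(E, K) = -60*K/77
4*((0 + 46)/(-4 + t(-3, -10))) = 4*((0 + 46)/(-4 - 60/77*(-10))) = 4*(46/(-4 + 600/77)) = 4*(46/(292/77)) = 4*(46*(77/292)) = 4*(1771/146) = 3542/73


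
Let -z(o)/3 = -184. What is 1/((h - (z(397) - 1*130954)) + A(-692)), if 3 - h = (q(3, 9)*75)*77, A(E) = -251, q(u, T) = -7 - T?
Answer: 1/222554 ≈ 4.4933e-6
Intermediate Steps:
z(o) = 552 (z(o) = -3*(-184) = 552)
h = 92403 (h = 3 - (-7 - 1*9)*75*77 = 3 - (-7 - 9)*75*77 = 3 - (-16*75)*77 = 3 - (-1200)*77 = 3 - 1*(-92400) = 3 + 92400 = 92403)
1/((h - (z(397) - 1*130954)) + A(-692)) = 1/((92403 - (552 - 1*130954)) - 251) = 1/((92403 - (552 - 130954)) - 251) = 1/((92403 - 1*(-130402)) - 251) = 1/((92403 + 130402) - 251) = 1/(222805 - 251) = 1/222554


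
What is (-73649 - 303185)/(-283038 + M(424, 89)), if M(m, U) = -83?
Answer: 376834/283121 ≈ 1.3310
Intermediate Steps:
(-73649 - 303185)/(-283038 + M(424, 89)) = (-73649 - 303185)/(-283038 - 83) = -376834/(-283121) = -376834*(-1/283121) = 376834/283121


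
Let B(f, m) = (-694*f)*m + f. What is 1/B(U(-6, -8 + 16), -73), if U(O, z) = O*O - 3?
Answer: 1/1671879 ≈ 5.9813e-7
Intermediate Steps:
U(O, z) = -3 + O² (U(O, z) = O² - 3 = -3 + O²)
B(f, m) = f - 694*f*m (B(f, m) = -694*f*m + f = f - 694*f*m)
1/B(U(-6, -8 + 16), -73) = 1/((-3 + (-6)²)*(1 - 694*(-73))) = 1/((-3 + 36)*(1 + 50662)) = 1/(33*50663) = 1/1671879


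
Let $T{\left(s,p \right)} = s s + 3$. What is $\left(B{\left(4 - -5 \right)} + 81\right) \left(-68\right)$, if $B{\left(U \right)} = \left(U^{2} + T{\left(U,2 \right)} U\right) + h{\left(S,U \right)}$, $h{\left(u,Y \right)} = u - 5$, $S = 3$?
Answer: $-62288$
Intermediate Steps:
$T{\left(s,p \right)} = 3 + s^{2}$ ($T{\left(s,p \right)} = s^{2} + 3 = 3 + s^{2}$)
$h{\left(u,Y \right)} = -5 + u$ ($h{\left(u,Y \right)} = u - 5 = -5 + u$)
$B{\left(U \right)} = -2 + U^{2} + U \left(3 + U^{2}\right)$ ($B{\left(U \right)} = \left(U^{2} + \left(3 + U^{2}\right) U\right) + \left(-5 + 3\right) = \left(U^{2} + U \left(3 + U^{2}\right)\right) - 2 = -2 + U^{2} + U \left(3 + U^{2}\right)$)
$\left(B{\left(4 - -5 \right)} + 81\right) \left(-68\right) = \left(\left(-2 + \left(4 - -5\right)^{2} + \left(4 - -5\right) \left(3 + \left(4 - -5\right)^{2}\right)\right) + 81\right) \left(-68\right) = \left(\left(-2 + \left(4 + 5\right)^{2} + \left(4 + 5\right) \left(3 + \left(4 + 5\right)^{2}\right)\right) + 81\right) \left(-68\right) = \left(\left(-2 + 9^{2} + 9 \left(3 + 9^{2}\right)\right) + 81\right) \left(-68\right) = \left(\left(-2 + 81 + 9 \left(3 + 81\right)\right) + 81\right) \left(-68\right) = \left(\left(-2 + 81 + 9 \cdot 84\right) + 81\right) \left(-68\right) = \left(\left(-2 + 81 + 756\right) + 81\right) \left(-68\right) = \left(835 + 81\right) \left(-68\right) = 916 \left(-68\right) = -62288$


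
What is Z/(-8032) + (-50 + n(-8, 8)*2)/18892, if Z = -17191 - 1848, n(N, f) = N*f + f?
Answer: 89595901/37935136 ≈ 2.3618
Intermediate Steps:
n(N, f) = f + N*f
Z = -19039
Z/(-8032) + (-50 + n(-8, 8)*2)/18892 = -19039/(-8032) + (-50 + (8*(1 - 8))*2)/18892 = -19039*(-1/8032) + (-50 + (8*(-7))*2)*(1/18892) = 19039/8032 + (-50 - 56*2)*(1/18892) = 19039/8032 + (-50 - 112)*(1/18892) = 19039/8032 - 162*1/18892 = 19039/8032 - 81/9446 = 89595901/37935136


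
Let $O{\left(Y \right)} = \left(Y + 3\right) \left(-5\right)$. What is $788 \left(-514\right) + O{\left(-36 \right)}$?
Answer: $-404867$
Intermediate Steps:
$O{\left(Y \right)} = -15 - 5 Y$ ($O{\left(Y \right)} = \left(3 + Y\right) \left(-5\right) = -15 - 5 Y$)
$788 \left(-514\right) + O{\left(-36 \right)} = 788 \left(-514\right) - -165 = -405032 + \left(-15 + 180\right) = -405032 + 165 = -404867$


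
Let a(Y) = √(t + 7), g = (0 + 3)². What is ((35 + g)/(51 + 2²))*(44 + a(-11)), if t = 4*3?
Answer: 176/5 + 4*√19/5 ≈ 38.687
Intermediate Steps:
t = 12
g = 9 (g = 3² = 9)
a(Y) = √19 (a(Y) = √(12 + 7) = √19)
((35 + g)/(51 + 2²))*(44 + a(-11)) = ((35 + 9)/(51 + 2²))*(44 + √19) = (44/(51 + 4))*(44 + √19) = (44/55)*(44 + √19) = (44*(1/55))*(44 + √19) = 4*(44 + √19)/5 = 176/5 + 4*√19/5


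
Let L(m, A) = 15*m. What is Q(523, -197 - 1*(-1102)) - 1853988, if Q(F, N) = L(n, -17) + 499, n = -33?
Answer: -1853984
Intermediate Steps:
Q(F, N) = 4 (Q(F, N) = 15*(-33) + 499 = -495 + 499 = 4)
Q(523, -197 - 1*(-1102)) - 1853988 = 4 - 1853988 = -1853984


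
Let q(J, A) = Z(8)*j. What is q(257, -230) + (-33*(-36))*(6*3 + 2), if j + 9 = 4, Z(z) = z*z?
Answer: 23440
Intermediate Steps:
Z(z) = z²
j = -5 (j = -9 + 4 = -5)
q(J, A) = -320 (q(J, A) = 8²*(-5) = 64*(-5) = -320)
q(257, -230) + (-33*(-36))*(6*3 + 2) = -320 + (-33*(-36))*(6*3 + 2) = -320 + 1188*(18 + 2) = -320 + 1188*20 = -320 + 23760 = 23440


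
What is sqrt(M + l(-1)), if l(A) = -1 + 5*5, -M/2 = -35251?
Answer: sqrt(70526) ≈ 265.57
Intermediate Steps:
M = 70502 (M = -2*(-35251) = 70502)
l(A) = 24 (l(A) = -1 + 25 = 24)
sqrt(M + l(-1)) = sqrt(70502 + 24) = sqrt(70526)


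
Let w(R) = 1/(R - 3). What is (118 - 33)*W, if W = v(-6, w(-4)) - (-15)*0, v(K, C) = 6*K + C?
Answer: -21505/7 ≈ -3072.1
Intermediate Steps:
w(R) = 1/(-3 + R)
v(K, C) = C + 6*K
W = -253/7 (W = (1/(-3 - 4) + 6*(-6)) - (-15)*0 = (1/(-7) - 36) - 1*0 = (-⅐ - 36) + 0 = -253/7 + 0 = -253/7 ≈ -36.143)
(118 - 33)*W = (118 - 33)*(-253/7) = 85*(-253/7) = -21505/7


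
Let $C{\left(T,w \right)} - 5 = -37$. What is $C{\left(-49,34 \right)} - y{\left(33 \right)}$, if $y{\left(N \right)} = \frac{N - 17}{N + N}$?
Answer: $- \frac{1064}{33} \approx -32.242$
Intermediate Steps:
$y{\left(N \right)} = \frac{-17 + N}{2 N}$ ($y{\left(N \right)} = \frac{N - 17}{2 N} = \left(N - 17\right) \frac{1}{2 N} = \left(-17 + N\right) \frac{1}{2 N} = \frac{-17 + N}{2 N}$)
$C{\left(T,w \right)} = -32$ ($C{\left(T,w \right)} = 5 - 37 = -32$)
$C{\left(-49,34 \right)} - y{\left(33 \right)} = -32 - \frac{-17 + 33}{2 \cdot 33} = -32 - \frac{1}{2} \cdot \frac{1}{33} \cdot 16 = -32 - \frac{8}{33} = - \frac{1064}{33}$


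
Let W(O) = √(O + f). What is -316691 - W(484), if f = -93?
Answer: -316691 - √391 ≈ -3.1671e+5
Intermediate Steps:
W(O) = √(-93 + O) (W(O) = √(O - 93) = √(-93 + O))
-316691 - W(484) = -316691 - √(-93 + 484) = -316691 - √391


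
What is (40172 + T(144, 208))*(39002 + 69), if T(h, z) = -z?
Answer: 1561433444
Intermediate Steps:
(40172 + T(144, 208))*(39002 + 69) = (40172 - 1*208)*(39002 + 69) = (40172 - 208)*39071 = 39964*39071 = 1561433444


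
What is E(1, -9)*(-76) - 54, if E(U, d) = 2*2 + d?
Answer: 326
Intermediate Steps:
E(U, d) = 4 + d
E(1, -9)*(-76) - 54 = (4 - 9)*(-76) - 54 = -5*(-76) - 54 = 380 - 54 = 326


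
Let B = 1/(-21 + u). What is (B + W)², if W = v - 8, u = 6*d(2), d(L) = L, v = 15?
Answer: 3844/81 ≈ 47.457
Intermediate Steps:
u = 12 (u = 6*2 = 12)
W = 7 (W = 15 - 8 = 7)
B = -⅑ (B = 1/(-21 + 12) = 1/(-9) = -⅑ ≈ -0.11111)
(B + W)² = (-⅑ + 7)² = (62/9)² = 3844/81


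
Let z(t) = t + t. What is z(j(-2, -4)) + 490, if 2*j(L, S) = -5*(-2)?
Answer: 500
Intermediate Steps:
j(L, S) = 5 (j(L, S) = (-5*(-2))/2 = (½)*10 = 5)
z(t) = 2*t
z(j(-2, -4)) + 490 = 2*5 + 490 = 10 + 490 = 500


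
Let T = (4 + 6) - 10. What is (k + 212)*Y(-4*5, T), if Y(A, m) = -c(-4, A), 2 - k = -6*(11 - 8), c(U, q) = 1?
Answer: -232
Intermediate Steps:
T = 0 (T = 10 - 10 = 0)
k = 20 (k = 2 - (-6)*(11 - 8) = 2 - (-6)*3 = 2 - 1*(-18) = 2 + 18 = 20)
Y(A, m) = -1 (Y(A, m) = -1*1 = -1)
(k + 212)*Y(-4*5, T) = (20 + 212)*(-1) = 232*(-1) = -232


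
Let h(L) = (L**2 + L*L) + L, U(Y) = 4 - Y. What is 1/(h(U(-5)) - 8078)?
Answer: -1/7907 ≈ -0.00012647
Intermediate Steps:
h(L) = L + 2*L**2 (h(L) = (L**2 + L**2) + L = 2*L**2 + L = L + 2*L**2)
1/(h(U(-5)) - 8078) = 1/((4 - 1*(-5))*(1 + 2*(4 - 1*(-5))) - 8078) = 1/((4 + 5)*(1 + 2*(4 + 5)) - 8078) = 1/(9*(1 + 2*9) - 8078) = 1/(9*(1 + 18) - 8078) = 1/(9*19 - 8078) = 1/(171 - 8078) = 1/(-7907) = -1/7907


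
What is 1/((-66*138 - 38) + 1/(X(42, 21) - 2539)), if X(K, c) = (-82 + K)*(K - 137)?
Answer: -1261/11533105 ≈ -0.00010934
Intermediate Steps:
X(K, c) = (-137 + K)*(-82 + K) (X(K, c) = (-82 + K)*(-137 + K) = (-137 + K)*(-82 + K))
1/((-66*138 - 38) + 1/(X(42, 21) - 2539)) = 1/((-66*138 - 38) + 1/((11234 + 42**2 - 219*42) - 2539)) = 1/((-9108 - 38) + 1/((11234 + 1764 - 9198) - 2539)) = 1/(-9146 + 1/(3800 - 2539)) = 1/(-9146 + 1/1261) = 1/(-11533105/1261) = -1261/11533105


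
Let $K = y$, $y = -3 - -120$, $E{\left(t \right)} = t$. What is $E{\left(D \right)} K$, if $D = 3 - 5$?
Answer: $-234$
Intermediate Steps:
$D = -2$ ($D = 3 - 5 = -2$)
$y = 117$ ($y = -3 + 120 = 117$)
$K = 117$
$E{\left(D \right)} K = \left(-2\right) 117 = -234$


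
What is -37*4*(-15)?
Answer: 2220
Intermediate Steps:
-37*4*(-15) = -148*(-15) = 2220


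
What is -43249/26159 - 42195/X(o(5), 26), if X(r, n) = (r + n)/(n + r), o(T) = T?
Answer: -1103822254/26159 ≈ -42197.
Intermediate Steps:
X(r, n) = 1 (X(r, n) = (n + r)/(n + r) = 1)
-43249/26159 - 42195/X(o(5), 26) = -43249/26159 - 42195/1 = -43249*1/26159 - 42195*1 = -43249/26159 - 42195 = -1103822254/26159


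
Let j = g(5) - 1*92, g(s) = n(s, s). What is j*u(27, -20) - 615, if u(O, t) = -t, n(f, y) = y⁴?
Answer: 10045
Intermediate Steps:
g(s) = s⁴
j = 533 (j = 5⁴ - 1*92 = 625 - 92 = 533)
j*u(27, -20) - 615 = 533*(-1*(-20)) - 615 = 533*20 - 615 = 10660 - 615 = 10045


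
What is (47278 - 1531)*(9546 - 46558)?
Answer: -1693187964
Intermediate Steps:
(47278 - 1531)*(9546 - 46558) = 45747*(-37012) = -1693187964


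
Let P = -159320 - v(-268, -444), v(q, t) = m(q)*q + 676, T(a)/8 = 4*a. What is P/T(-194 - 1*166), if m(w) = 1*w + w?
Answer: 75911/2880 ≈ 26.358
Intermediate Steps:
m(w) = 2*w (m(w) = w + w = 2*w)
T(a) = 32*a (T(a) = 8*(4*a) = 32*a)
v(q, t) = 676 + 2*q**2 (v(q, t) = (2*q)*q + 676 = 2*q**2 + 676 = 676 + 2*q**2)
P = -303644 (P = -159320 - (676 + 2*(-268)**2) = -159320 - (676 + 2*71824) = -159320 - (676 + 143648) = -159320 - 1*144324 = -159320 - 144324 = -303644)
P/T(-194 - 1*166) = -303644*1/(32*(-194 - 1*166)) = -303644*1/(32*(-194 - 166)) = -303644/(32*(-360)) = -303644/(-11520) = -303644*(-1/11520) = 75911/2880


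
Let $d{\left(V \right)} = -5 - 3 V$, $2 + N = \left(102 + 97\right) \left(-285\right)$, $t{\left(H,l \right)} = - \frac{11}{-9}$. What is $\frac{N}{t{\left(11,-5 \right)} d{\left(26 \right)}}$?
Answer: $\frac{510453}{913} \approx 559.09$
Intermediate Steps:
$t{\left(H,l \right)} = \frac{11}{9}$ ($t{\left(H,l \right)} = \left(-11\right) \left(- \frac{1}{9}\right) = \frac{11}{9}$)
$N = -56717$ ($N = -2 + \left(102 + 97\right) \left(-285\right) = -2 + 199 \left(-285\right) = -2 - 56715 = -56717$)
$\frac{N}{t{\left(11,-5 \right)} d{\left(26 \right)}} = - \frac{56717}{\frac{11}{9} \left(-5 - 78\right)} = - \frac{56717}{\frac{11}{9} \left(-83\right)} = - \frac{56717}{- \frac{913}{9}} = \left(-56717\right) \left(- \frac{9}{913}\right) = \frac{510453}{913}$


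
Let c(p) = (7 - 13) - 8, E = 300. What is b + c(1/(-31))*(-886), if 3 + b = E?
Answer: 12701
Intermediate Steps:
b = 297 (b = -3 + 300 = 297)
c(p) = -14 (c(p) = -6 - 8 = -14)
b + c(1/(-31))*(-886) = 297 - 14*(-886) = 297 + 12404 = 12701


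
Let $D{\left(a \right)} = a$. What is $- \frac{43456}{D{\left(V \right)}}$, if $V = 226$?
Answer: $- \frac{21728}{113} \approx -192.28$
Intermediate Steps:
$- \frac{43456}{D{\left(V \right)}} = - \frac{43456}{226} = \left(-43456\right) \frac{1}{226} = - \frac{21728}{113}$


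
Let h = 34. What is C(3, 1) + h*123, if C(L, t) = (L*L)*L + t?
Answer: 4210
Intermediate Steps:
C(L, t) = t + L**3 (C(L, t) = L**2*L + t = L**3 + t = t + L**3)
C(3, 1) + h*123 = (1 + 3**3) + 34*123 = (1 + 27) + 4182 = 28 + 4182 = 4210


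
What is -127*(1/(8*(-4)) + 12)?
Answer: -48641/32 ≈ -1520.0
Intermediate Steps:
-127*(1/(8*(-4)) + 12) = -127*(1/(-32) + 12) = -127*(-1/32 + 12) = -127*383/32 = -48641/32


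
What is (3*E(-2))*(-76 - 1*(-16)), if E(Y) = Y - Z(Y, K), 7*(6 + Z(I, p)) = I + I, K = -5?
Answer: -5760/7 ≈ -822.86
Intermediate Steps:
Z(I, p) = -6 + 2*I/7 (Z(I, p) = -6 + (I + I)/7 = -6 + (2*I)/7 = -6 + 2*I/7)
E(Y) = 6 + 5*Y/7 (E(Y) = Y - (-6 + 2*Y/7) = Y + (6 - 2*Y/7) = 6 + 5*Y/7)
(3*E(-2))*(-76 - 1*(-16)) = (3*(6 + (5/7)*(-2)))*(-76 - 1*(-16)) = (3*(6 - 10/7))*(-76 + 16) = (3*(32/7))*(-60) = (96/7)*(-60) = -5760/7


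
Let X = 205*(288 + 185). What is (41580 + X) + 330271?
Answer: 468816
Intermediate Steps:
X = 96965 (X = 205*473 = 96965)
(41580 + X) + 330271 = (41580 + 96965) + 330271 = 138545 + 330271 = 468816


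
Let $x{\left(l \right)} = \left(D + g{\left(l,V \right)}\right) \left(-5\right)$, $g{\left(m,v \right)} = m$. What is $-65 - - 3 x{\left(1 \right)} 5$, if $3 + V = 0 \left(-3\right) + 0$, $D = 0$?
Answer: $-140$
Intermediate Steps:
$V = -3$ ($V = -3 + \left(0 \left(-3\right) + 0\right) = -3 + \left(0 + 0\right) = -3 + 0 = -3$)
$x{\left(l \right)} = - 5 l$ ($x{\left(l \right)} = \left(0 + l\right) \left(-5\right) = l \left(-5\right) = - 5 l$)
$-65 - - 3 x{\left(1 \right)} 5 = -65 - - 3 \left(\left(-5\right) 1\right) 5 = -65 - \left(-3\right) \left(-5\right) 5 = -65 - 15 \cdot 5 = -65 - 75 = -140$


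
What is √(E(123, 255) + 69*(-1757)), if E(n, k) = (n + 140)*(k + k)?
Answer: 3*√1433 ≈ 113.56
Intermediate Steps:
E(n, k) = 2*k*(140 + n) (E(n, k) = (140 + n)*(2*k) = 2*k*(140 + n))
√(E(123, 255) + 69*(-1757)) = √(2*255*(140 + 123) + 69*(-1757)) = √(2*255*263 - 121233) = √(134130 - 121233) = √12897 = 3*√1433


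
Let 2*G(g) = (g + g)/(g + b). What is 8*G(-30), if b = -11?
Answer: 240/41 ≈ 5.8537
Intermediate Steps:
G(g) = g/(-11 + g) (G(g) = ((g + g)/(g - 11))/2 = ((2*g)/(-11 + g))/2 = (2*g/(-11 + g))/2 = g/(-11 + g))
8*G(-30) = 8*(-30/(-11 - 30)) = 8*(-30/(-41)) = 8*(-30*(-1/41)) = 8*(30/41) = 240/41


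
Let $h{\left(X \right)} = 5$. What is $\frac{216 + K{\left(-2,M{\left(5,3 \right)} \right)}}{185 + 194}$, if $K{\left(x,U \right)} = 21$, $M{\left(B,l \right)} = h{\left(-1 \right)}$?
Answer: $\frac{237}{379} \approx 0.62533$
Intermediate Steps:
$M{\left(B,l \right)} = 5$
$\frac{216 + K{\left(-2,M{\left(5,3 \right)} \right)}}{185 + 194} = \frac{216 + 21}{185 + 194} = \frac{237}{379}$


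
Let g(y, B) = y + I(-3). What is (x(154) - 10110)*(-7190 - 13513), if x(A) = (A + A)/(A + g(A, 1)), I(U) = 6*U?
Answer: 30346374588/145 ≈ 2.0929e+8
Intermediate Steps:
g(y, B) = -18 + y (g(y, B) = y + 6*(-3) = y - 18 = -18 + y)
x(A) = 2*A/(-18 + 2*A) (x(A) = (A + A)/(A + (-18 + A)) = (2*A)/(-18 + 2*A) = 2*A/(-18 + 2*A))
(x(154) - 10110)*(-7190 - 13513) = (154/(-9 + 154) - 10110)*(-7190 - 13513) = (154/145 - 10110)*(-20703) = -1465796/145*(-20703) = 30346374588/145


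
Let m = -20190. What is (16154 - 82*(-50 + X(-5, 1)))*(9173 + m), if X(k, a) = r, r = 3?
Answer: -220428136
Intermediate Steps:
X(k, a) = 3
(16154 - 82*(-50 + X(-5, 1)))*(9173 + m) = (16154 - 82*(-50 + 3))*(9173 - 20190) = (16154 - 82*(-47))*(-11017) = (16154 + 3854)*(-11017) = 20008*(-11017) = -220428136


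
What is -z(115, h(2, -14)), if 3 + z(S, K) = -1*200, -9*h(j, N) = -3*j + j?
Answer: 203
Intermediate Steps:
h(j, N) = 2*j/9 (h(j, N) = -(-3*j + j)/9 = -(-2)*j/9 = 2*j/9)
z(S, K) = -203 (z(S, K) = -3 - 1*200 = -3 - 200 = -203)
-z(115, h(2, -14)) = -1*(-203) = 203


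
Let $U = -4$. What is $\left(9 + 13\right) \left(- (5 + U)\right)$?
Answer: $-22$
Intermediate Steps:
$\left(9 + 13\right) \left(- (5 + U)\right) = \left(9 + 13\right) \left(- (5 - 4)\right) = 22 \left(\left(-1\right) 1\right) = 22 \left(-1\right) = -22$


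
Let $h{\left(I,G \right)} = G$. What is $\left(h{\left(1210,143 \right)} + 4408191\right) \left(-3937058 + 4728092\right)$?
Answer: $3487142077356$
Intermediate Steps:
$\left(h{\left(1210,143 \right)} + 4408191\right) \left(-3937058 + 4728092\right) = \left(143 + 4408191\right) \left(-3937058 + 4728092\right) = 4408334 \cdot 791034 = 3487142077356$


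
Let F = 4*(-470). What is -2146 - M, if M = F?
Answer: -266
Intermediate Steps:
F = -1880
M = -1880
-2146 - M = -2146 - 1*(-1880) = -2146 + 1880 = -266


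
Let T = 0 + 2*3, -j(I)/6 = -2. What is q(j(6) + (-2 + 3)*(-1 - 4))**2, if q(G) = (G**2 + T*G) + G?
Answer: 9604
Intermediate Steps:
j(I) = 12 (j(I) = -6*(-2) = 12)
T = 6 (T = 0 + 6 = 6)
q(G) = G**2 + 7*G (q(G) = (G**2 + 6*G) + G = G**2 + 7*G)
q(j(6) + (-2 + 3)*(-1 - 4))**2 = ((12 + (-2 + 3)*(-1 - 4))*(7 + (12 + (-2 + 3)*(-1 - 4))))**2 = ((12 + 1*(-5))*(7 + (12 + 1*(-5))))**2 = ((12 - 5)*(7 + (12 - 5)))**2 = (7*(7 + 7))**2 = (7*14)**2 = 98**2 = 9604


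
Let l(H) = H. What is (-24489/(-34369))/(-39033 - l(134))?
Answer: -24489/1346130623 ≈ -1.8192e-5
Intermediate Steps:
(-24489/(-34369))/(-39033 - l(134)) = (-24489/(-34369))/(-39033 - 1*134) = (-24489*(-1/34369))/(-39033 - 134) = (24489/34369)/(-39167) = (24489/34369)*(-1/39167) = -24489/1346130623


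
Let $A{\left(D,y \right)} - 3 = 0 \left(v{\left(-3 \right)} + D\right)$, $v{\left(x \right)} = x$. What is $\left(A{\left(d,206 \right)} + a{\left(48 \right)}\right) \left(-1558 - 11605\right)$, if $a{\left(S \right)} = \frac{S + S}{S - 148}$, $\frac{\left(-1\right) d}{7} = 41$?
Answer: $- \frac{671313}{25} \approx -26853.0$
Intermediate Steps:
$d = -287$ ($d = \left(-7\right) 41 = -287$)
$A{\left(D,y \right)} = 3$ ($A{\left(D,y \right)} = 3 + 0 \left(-3 + D\right) = 3 + 0 = 3$)
$a{\left(S \right)} = \frac{2 S}{-148 + S}$
$\left(A{\left(d,206 \right)} + a{\left(48 \right)}\right) \left(-1558 - 11605\right) = \left(3 + 2 \cdot 48 \frac{1}{-148 + 48}\right) \left(-1558 - 11605\right) = \left(3 + 2 \cdot 48 \frac{1}{-100}\right) \left(-13163\right) = \left(3 + 2 \cdot 48 \left(- \frac{1}{100}\right)\right) \left(-13163\right) = \left(3 - \frac{24}{25}\right) \left(-13163\right) = \frac{51}{25} \left(-13163\right) = - \frac{671313}{25}$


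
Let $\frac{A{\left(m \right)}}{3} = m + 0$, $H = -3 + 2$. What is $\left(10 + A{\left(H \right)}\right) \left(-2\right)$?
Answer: $-14$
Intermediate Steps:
$H = -1$
$A{\left(m \right)} = 3 m$ ($A{\left(m \right)} = 3 \left(m + 0\right) = 3 m$)
$\left(10 + A{\left(H \right)}\right) \left(-2\right) = \left(10 + 3 \left(-1\right)\right) \left(-2\right) = \left(10 - 3\right) \left(-2\right) = 7 \left(-2\right) = -14$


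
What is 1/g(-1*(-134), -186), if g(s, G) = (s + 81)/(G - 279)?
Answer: -93/43 ≈ -2.1628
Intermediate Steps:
g(s, G) = (81 + s)/(-279 + G)
1/g(-1*(-134), -186) = 1/((81 - 1*(-134))/(-279 - 186)) = 1/((81 + 134)/(-465)) = 1/(-1/465*215) = 1/(-43/93) = -93/43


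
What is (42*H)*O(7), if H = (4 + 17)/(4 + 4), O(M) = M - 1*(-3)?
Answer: 2205/2 ≈ 1102.5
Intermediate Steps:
O(M) = 3 + M (O(M) = M + 3 = 3 + M)
H = 21/8 ≈ 2.6250
(42*H)*O(7) = (42*(21/8))*(3 + 7) = (441/4)*10 = 2205/2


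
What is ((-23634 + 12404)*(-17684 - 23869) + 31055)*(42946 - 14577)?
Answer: 13238996549405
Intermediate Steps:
((-23634 + 12404)*(-17684 - 23869) + 31055)*(42946 - 14577) = (-11230*(-41553) + 31055)*28369 = (466640190 + 31055)*28369 = 466671245*28369 = 13238996549405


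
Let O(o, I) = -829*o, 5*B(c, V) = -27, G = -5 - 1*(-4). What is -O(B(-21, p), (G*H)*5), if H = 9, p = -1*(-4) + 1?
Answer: -22383/5 ≈ -4476.6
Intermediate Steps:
G = -1 (G = -5 + 4 = -1)
p = 5 (p = 4 + 1 = 5)
B(c, V) = -27/5 (B(c, V) = (1/5)*(-27) = -27/5)
-O(B(-21, p), (G*H)*5) = -(-829)*(-27)/5 = -1*22383/5 = -22383/5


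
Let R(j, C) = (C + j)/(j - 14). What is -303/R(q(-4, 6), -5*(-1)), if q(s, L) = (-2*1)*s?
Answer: 1818/13 ≈ 139.85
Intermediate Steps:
q(s, L) = -2*s
R(j, C) = (C + j)/(-14 + j)
-303/R(q(-4, 6), -5*(-1)) = -303*(-14 - 2*(-4))/(-5*(-1) - 2*(-4)) = -303*(-14 + 8)/(5 + 8) = -303/(13/(-6)) = -303/((-1/6*13)) = -303/(-13/6) = -303*(-6/13) = 1818/13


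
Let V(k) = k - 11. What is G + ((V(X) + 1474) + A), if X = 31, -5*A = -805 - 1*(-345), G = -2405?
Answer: -819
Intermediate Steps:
A = 92 (A = -(-805 - 1*(-345))/5 = -(-805 + 345)/5 = -1/5*(-460) = 92)
V(k) = -11 + k
G + ((V(X) + 1474) + A) = -2405 + (((-11 + 31) + 1474) + 92) = -2405 + ((20 + 1474) + 92) = -2405 + (1494 + 92) = -2405 + 1586 = -819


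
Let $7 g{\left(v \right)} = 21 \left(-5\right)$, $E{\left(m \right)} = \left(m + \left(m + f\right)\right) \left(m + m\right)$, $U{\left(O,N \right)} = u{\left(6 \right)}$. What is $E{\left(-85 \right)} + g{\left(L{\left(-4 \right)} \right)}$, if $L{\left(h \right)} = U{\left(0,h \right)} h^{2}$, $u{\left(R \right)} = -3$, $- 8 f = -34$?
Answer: $\frac{56325}{2} \approx 28163.0$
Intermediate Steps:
$f = \frac{17}{4}$ ($f = \left(- \frac{1}{8}\right) \left(-34\right) = \frac{17}{4} \approx 4.25$)
$U{\left(O,N \right)} = -3$
$E{\left(m \right)} = 2 m \left(\frac{17}{4} + 2 m\right)$ ($E{\left(m \right)} = \left(m + \left(m + \frac{17}{4}\right)\right) \left(m + m\right) = \left(m + \left(\frac{17}{4} + m\right)\right) 2 m = \left(\frac{17}{4} + 2 m\right) 2 m = 2 m \left(\frac{17}{4} + 2 m\right)$)
$L{\left(h \right)} = - 3 h^{2}$
$g{\left(v \right)} = -15$ ($g{\left(v \right)} = \frac{21 \left(-5\right)}{7} = \frac{1}{7} \left(-105\right) = -15$)
$E{\left(-85 \right)} + g{\left(L{\left(-4 \right)} \right)} = \frac{1}{2} \left(-85\right) \left(17 + 8 \left(-85\right)\right) - 15 = \frac{1}{2} \left(-85\right) \left(17 - 680\right) - 15 = \frac{1}{2} \left(-85\right) \left(-663\right) - 15 = \frac{56355}{2} - 15 = \frac{56325}{2}$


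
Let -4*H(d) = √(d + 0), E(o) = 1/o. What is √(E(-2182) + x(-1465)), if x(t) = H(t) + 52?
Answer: √(247576266 - 1190281*I*√1465)/2182 ≈ 7.2413 - 0.66071*I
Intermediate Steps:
H(d) = -√d/4 (H(d) = -√(d + 0)/4 = -√d/4)
x(t) = 52 - √t/4 (x(t) = -√t/4 + 52 = 52 - √t/4)
√(E(-2182) + x(-1465)) = √(1/(-2182) + (52 - I*√1465/4)) = √(-1/2182 + (52 - I*√1465/4)) = √(113463/2182 - I*√1465/4)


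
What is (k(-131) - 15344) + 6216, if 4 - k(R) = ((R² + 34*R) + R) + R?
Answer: -21569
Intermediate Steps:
k(R) = 4 - R² - 36*R (k(R) = 4 - (((R² + 34*R) + R) + R) = 4 - ((R² + 35*R) + R) = 4 - (R² + 36*R) = 4 + (-R² - 36*R) = 4 - R² - 36*R)
(k(-131) - 15344) + 6216 = ((4 - 1*(-131)² - 36*(-131)) - 15344) + 6216 = ((4 - 1*17161 + 4716) - 15344) + 6216 = ((4 - 17161 + 4716) - 15344) + 6216 = (-12441 - 15344) + 6216 = -27785 + 6216 = -21569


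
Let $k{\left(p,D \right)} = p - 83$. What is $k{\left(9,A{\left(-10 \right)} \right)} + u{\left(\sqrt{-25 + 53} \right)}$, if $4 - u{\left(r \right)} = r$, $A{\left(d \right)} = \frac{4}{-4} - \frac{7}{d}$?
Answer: $-70 - 2 \sqrt{7} \approx -75.292$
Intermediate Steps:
$A{\left(d \right)} = -1 - \frac{7}{d}$ ($A{\left(d \right)} = 4 \left(- \frac{1}{4}\right) - \frac{7}{d} = -1 - \frac{7}{d}$)
$k{\left(p,D \right)} = -83 + p$
$u{\left(r \right)} = 4 - r$
$k{\left(9,A{\left(-10 \right)} \right)} + u{\left(\sqrt{-25 + 53} \right)} = \left(-83 + 9\right) + \left(4 - \sqrt{-25 + 53}\right) = -74 + \left(4 - \sqrt{28}\right) = -74 + \left(4 - 2 \sqrt{7}\right) = -70 - 2 \sqrt{7}$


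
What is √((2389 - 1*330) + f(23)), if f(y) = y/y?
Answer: 2*√515 ≈ 45.387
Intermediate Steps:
f(y) = 1
√((2389 - 1*330) + f(23)) = √((2389 - 1*330) + 1) = √((2389 - 330) + 1) = √(2059 + 1) = √2060 = 2*√515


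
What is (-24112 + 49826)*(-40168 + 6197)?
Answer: -873530294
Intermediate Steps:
(-24112 + 49826)*(-40168 + 6197) = 25714*(-33971) = -873530294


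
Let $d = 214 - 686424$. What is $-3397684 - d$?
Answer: $-2711474$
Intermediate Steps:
$d = -686210$ ($d = 214 - 686424 = -686210$)
$-3397684 - d = -3397684 - -686210 = -3397684 + 686210 = -2711474$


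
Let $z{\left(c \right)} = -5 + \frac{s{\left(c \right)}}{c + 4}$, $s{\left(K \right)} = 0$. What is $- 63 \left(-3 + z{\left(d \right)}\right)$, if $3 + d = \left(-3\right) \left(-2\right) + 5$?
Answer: $504$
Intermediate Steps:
$d = 8$ ($d = -3 + \left(\left(-3\right) \left(-2\right) + 5\right) = -3 + \left(6 + 5\right) = -3 + 11 = 8$)
$z{\left(c \right)} = -5$ ($z{\left(c \right)} = -5 + \frac{1}{c + 4} \cdot 0 = -5 + \frac{1}{4 + c} 0 = -5 + 0 = -5$)
$- 63 \left(-3 + z{\left(d \right)}\right) = - 63 \left(-3 - 5\right) = \left(-63\right) \left(-8\right) = 504$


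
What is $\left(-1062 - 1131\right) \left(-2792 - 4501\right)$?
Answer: $15993549$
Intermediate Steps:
$\left(-1062 - 1131\right) \left(-2792 - 4501\right) = \left(-2193\right) \left(-7293\right) = 15993549$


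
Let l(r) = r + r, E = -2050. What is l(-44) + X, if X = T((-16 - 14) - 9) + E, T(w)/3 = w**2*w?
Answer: -180095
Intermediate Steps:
l(r) = 2*r
T(w) = 3*w**3 (T(w) = 3*(w**2*w) = 3*w**3)
X = -180007 (X = 3*((-16 - 14) - 9)**3 - 2050 = 3*(-30 - 9)**3 - 2050 = 3*(-39)**3 - 2050 = 3*(-59319) - 2050 = -177957 - 2050 = -180007)
l(-44) + X = 2*(-44) - 180007 = -88 - 180007 = -180095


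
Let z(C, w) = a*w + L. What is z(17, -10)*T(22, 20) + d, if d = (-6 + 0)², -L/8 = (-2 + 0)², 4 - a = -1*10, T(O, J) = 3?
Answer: -480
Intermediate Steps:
a = 14 (a = 4 - (-1)*10 = 4 - 1*(-10) = 4 + 10 = 14)
L = -32 (L = -8*(-2 + 0)² = -8*(-2)² = -8*4 = -32)
d = 36 (d = (-6)² = 36)
z(C, w) = -32 + 14*w (z(C, w) = 14*w - 32 = -32 + 14*w)
z(17, -10)*T(22, 20) + d = (-32 + 14*(-10))*3 + 36 = (-32 - 140)*3 + 36 = -172*3 + 36 = -516 + 36 = -480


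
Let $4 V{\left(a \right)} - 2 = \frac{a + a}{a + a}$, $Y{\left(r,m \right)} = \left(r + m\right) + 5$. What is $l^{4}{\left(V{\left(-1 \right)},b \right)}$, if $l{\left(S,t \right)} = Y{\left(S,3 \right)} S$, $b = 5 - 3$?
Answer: $\frac{121550625}{65536} \approx 1854.7$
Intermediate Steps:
$b = 2$ ($b = 5 - 3 = 2$)
$Y{\left(r,m \right)} = 5 + m + r$ ($Y{\left(r,m \right)} = \left(m + r\right) + 5 = 5 + m + r$)
$V{\left(a \right)} = \frac{3}{4}$ ($V{\left(a \right)} = \frac{1}{2} + \frac{\left(a + a\right) \frac{1}{a + a}}{4} = \frac{1}{2} + \frac{2 a \frac{1}{2 a}}{4} = \frac{1}{2} + \frac{1}{4} \cdot 1 = \frac{1}{2} + \frac{1}{4} = \frac{3}{4}$)
$l{\left(S,t \right)} = S \left(8 + S\right)$ ($l{\left(S,t \right)} = \left(5 + 3 + S\right) S = \left(8 + S\right) S = S \left(8 + S\right)$)
$l^{4}{\left(V{\left(-1 \right)},b \right)} = \left(\frac{3 \left(8 + \frac{3}{4}\right)}{4}\right)^{4} = \left(\frac{3}{4} \cdot \frac{35}{4}\right)^{4} = \left(\frac{105}{16}\right)^{4} = \frac{121550625}{65536}$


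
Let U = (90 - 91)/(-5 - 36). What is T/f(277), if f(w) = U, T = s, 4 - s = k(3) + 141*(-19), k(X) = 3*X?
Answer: 109634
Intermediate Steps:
s = 2674 (s = 4 - (3*3 + 141*(-19)) = 4 - (9 - 2679) = 4 - 1*(-2670) = 4 + 2670 = 2674)
T = 2674
U = 1/41 (U = -1/(-41) = -1*(-1/41) = 1/41 ≈ 0.024390)
f(w) = 1/41
T/f(277) = 2674/(1/41) = 2674*41 = 109634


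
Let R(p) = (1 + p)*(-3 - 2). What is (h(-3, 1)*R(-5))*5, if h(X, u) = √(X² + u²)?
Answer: 100*√10 ≈ 316.23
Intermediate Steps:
R(p) = -5 - 5*p (R(p) = (1 + p)*(-5) = -5 - 5*p)
(h(-3, 1)*R(-5))*5 = (√((-3)² + 1²)*(-5 - 5*(-5)))*5 = (√(9 + 1)*(-5 + 25))*5 = (√10*20)*5 = (20*√10)*5 = 100*√10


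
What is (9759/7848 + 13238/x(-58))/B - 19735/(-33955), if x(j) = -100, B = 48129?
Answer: 12365479823543/21375600150600 ≈ 0.57849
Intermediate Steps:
(9759/7848 + 13238/x(-58))/B - 19735/(-33955) = (9759/7848 + 13238/(-100))/48129 - 19735/(-33955) = (9759*(1/7848) + 13238*(-1/100))*(1/48129) - 19735*(-1/33955) = (3253/2616 - 6619/50)*(1/48129) + 3947/6791 = -8576327/65400*1/48129 + 3947/6791 = -8576327/3147636600 + 3947/6791 = 12365479823543/21375600150600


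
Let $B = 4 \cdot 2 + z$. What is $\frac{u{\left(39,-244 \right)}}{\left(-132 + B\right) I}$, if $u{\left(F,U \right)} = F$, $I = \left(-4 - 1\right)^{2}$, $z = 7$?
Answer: $- \frac{1}{75} \approx -0.013333$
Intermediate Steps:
$B = 15$ ($B = 4 \cdot 2 + 7 = 8 + 7 = 15$)
$I = 25$ ($I = \left(-5\right)^{2} = 25$)
$\frac{u{\left(39,-244 \right)}}{\left(-132 + B\right) I} = \frac{39}{\left(-132 + 15\right) 25} = \frac{39}{\left(-117\right) 25} = \frac{39}{-2925} = 39 \left(- \frac{1}{2925}\right) = - \frac{1}{75}$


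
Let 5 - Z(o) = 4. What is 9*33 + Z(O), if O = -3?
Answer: 298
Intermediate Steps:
Z(o) = 1 (Z(o) = 5 - 1*4 = 5 - 4 = 1)
9*33 + Z(O) = 9*33 + 1 = 297 + 1 = 298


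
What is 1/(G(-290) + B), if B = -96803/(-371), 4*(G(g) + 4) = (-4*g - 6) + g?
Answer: 53/25065 ≈ 0.0021145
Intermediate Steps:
G(g) = -11/2 - 3*g/4 (G(g) = -4 + ((-4*g - 6) + g)/4 = -4 + ((-6 - 4*g) + g)/4 = -4 + (-6 - 3*g)/4 = -4 + (-3/2 - 3*g/4) = -11/2 - 3*g/4)
B = 13829/53 (B = -96803*(-1/371) = 13829/53 ≈ 260.92)
1/(G(-290) + B) = 1/((-11/2 - ¾*(-290)) + 13829/53) = 1/((-11/2 + 435/2) + 13829/53) = 1/(212 + 13829/53) = 1/(25065/53) = 53/25065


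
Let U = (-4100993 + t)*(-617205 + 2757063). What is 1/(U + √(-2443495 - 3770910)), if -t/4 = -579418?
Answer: -3816053708418/14562265905530770170277129 - I*√6214405/14562265905530770170277129 ≈ -2.6205e-13 - 1.7119e-22*I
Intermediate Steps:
t = 2317672 (t = -4*(-579418) = 2317672)
U = -3816053708418 (U = (-4100993 + 2317672)*(-617205 + 2757063) = -1783321*2139858 = -3816053708418)
1/(U + √(-2443495 - 3770910)) = 1/(-3816053708418 + √(-2443495 - 3770910)) = 1/(-3816053708418 + √(-6214405)) = 1/(-3816053708418 + I*√6214405)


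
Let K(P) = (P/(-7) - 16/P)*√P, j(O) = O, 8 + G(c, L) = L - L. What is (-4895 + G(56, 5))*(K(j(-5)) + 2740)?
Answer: -13434220 - 671711*I*√5/35 ≈ -1.3434e+7 - 42914.0*I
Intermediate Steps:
G(c, L) = -8 (G(c, L) = -8 + (L - L) = -8 + 0 = -8)
K(P) = √P*(-16/P - P/7) (K(P) = (P*(-⅐) - 16/P)*√P = (-P/7 - 16/P)*√P = (-16/P - P/7)*√P = √P*(-16/P - P/7))
(-4895 + G(56, 5))*(K(j(-5)) + 2740) = (-4895 - 8)*((-112 - 1*(-5)²)/(7*√(-5)) + 2740) = -4903*((-I*√5/5)*(-112 - 1*25)/7 + 2740) = -4903*((-I*√5/5)*(-112 - 25)/7 + 2740) = -4903*((⅐)*(-I*√5/5)*(-137) + 2740) = -4903*(137*I*√5/35 + 2740) = -4903*(2740 + 137*I*√5/35) = -13434220 - 671711*I*√5/35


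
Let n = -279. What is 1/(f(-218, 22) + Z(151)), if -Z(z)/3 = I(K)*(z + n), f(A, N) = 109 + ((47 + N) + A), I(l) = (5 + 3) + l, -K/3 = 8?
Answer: -1/6184 ≈ -0.00016171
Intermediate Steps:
K = -24 (K = -3*8 = -24)
I(l) = 8 + l
f(A, N) = 156 + A + N (f(A, N) = 109 + (47 + A + N) = 156 + A + N)
Z(z) = -13392 + 48*z (Z(z) = -3*(8 - 24)*(z - 279) = -(-48)*(-279 + z) = -3*(4464 - 16*z) = -13392 + 48*z)
1/(f(-218, 22) + Z(151)) = 1/((156 - 218 + 22) + (-13392 + 48*151)) = 1/(-40 + (-13392 + 7248)) = 1/(-40 - 6144) = 1/(-6184) = -1/6184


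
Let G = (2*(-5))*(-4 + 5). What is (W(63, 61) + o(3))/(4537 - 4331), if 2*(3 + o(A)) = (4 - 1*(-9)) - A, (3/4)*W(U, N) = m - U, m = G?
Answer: -143/309 ≈ -0.46278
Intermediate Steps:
G = -10 (G = -10*1 = -10)
m = -10
W(U, N) = -40/3 - 4*U/3 (W(U, N) = 4*(-10 - U)/3 = -40/3 - 4*U/3)
o(A) = 7/2 - A/2 (o(A) = -3 + ((4 - 1*(-9)) - A)/2 = -3 + ((4 + 9) - A)/2 = -3 + (13 - A)/2 = -3 + (13/2 - A/2) = 7/2 - A/2)
(W(63, 61) + o(3))/(4537 - 4331) = ((-40/3 - 4/3*63) + (7/2 - ½*3))/(4537 - 4331) = ((-40/3 - 84) + (7/2 - 3/2))/206 = (-292/3 + 2)*(1/206) = -286/3*1/206 = -143/309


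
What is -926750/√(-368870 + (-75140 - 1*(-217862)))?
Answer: 463375*I*√56537/56537 ≈ 1948.8*I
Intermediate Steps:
-926750/√(-368870 + (-75140 - 1*(-217862))) = -926750/√(-368870 + (-75140 + 217862)) = -926750/√(-368870 + 142722) = -926750*(-I*√56537/113074) = -(-463375)*I*√56537/56537 = 463375*I*√56537/56537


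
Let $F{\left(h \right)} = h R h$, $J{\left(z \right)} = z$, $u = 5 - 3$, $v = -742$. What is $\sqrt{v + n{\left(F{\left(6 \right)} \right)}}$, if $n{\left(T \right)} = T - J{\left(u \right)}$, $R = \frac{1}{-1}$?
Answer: $2 i \sqrt{195} \approx 27.928 i$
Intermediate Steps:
$R = -1$
$u = 2$
$F{\left(h \right)} = - h^{2}$ ($F{\left(h \right)} = h \left(-1\right) h = - h h = - h^{2}$)
$n{\left(T \right)} = -2 + T$ ($n{\left(T \right)} = T - 2 = -2 + T$)
$\sqrt{v + n{\left(F{\left(6 \right)} \right)}} = \sqrt{-742 - 38} = \sqrt{-780} = 2 i \sqrt{195}$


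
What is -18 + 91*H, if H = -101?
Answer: -9209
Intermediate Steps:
-18 + 91*H = -18 + 91*(-101) = -18 - 9191 = -9209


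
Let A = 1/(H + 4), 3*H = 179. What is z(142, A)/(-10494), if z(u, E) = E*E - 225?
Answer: 8604/401291 ≈ 0.021441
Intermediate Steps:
H = 179/3 (H = (⅓)*179 = 179/3 ≈ 59.667)
A = 3/191 (A = 1/(179/3 + 4) = 1/(191/3) = 3/191 ≈ 0.015707)
z(u, E) = -225 + E² (z(u, E) = E² - 225 = -225 + E²)
z(142, A)/(-10494) = (-225 + (3/191)²)/(-10494) = (-225 + 9/36481)*(-1/10494) = -8208216/36481*(-1/10494) = 8604/401291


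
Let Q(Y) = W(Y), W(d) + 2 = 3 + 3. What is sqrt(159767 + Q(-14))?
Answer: sqrt(159771) ≈ 399.71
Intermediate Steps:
W(d) = 4 (W(d) = -2 + (3 + 3) = -2 + 6 = 4)
Q(Y) = 4
sqrt(159767 + Q(-14)) = sqrt(159767 + 4) = sqrt(159771)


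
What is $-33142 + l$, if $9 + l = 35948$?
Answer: $2797$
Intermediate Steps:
$l = 35939$ ($l = -9 + 35948 = 35939$)
$-33142 + l = -33142 + 35939 = 2797$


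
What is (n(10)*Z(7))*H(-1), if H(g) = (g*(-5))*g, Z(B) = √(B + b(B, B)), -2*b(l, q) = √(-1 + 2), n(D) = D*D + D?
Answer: -275*√26 ≈ -1402.2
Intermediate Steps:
n(D) = D + D² (n(D) = D² + D = D + D²)
b(l, q) = -½ (b(l, q) = -√(-1 + 2)/2 = -√1/2 = -½*1 = -½)
Z(B) = √(-½ + B) (Z(B) = √(B - ½) = √(-½ + B))
H(g) = -5*g² (H(g) = (-5*g)*g = -5*g²)
(n(10)*Z(7))*H(-1) = ((10*(1 + 10))*(√(-2 + 4*7)/2))*(-5*(-1)²) = ((10*11)*(√(-2 + 28)/2))*(-5*1) = (110*(√26/2))*(-5) = (55*√26)*(-5) = -275*√26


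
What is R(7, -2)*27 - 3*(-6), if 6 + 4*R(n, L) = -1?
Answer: -117/4 ≈ -29.250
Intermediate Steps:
R(n, L) = -7/4 (R(n, L) = -3/2 + (¼)*(-1) = -3/2 - ¼ = -7/4)
R(7, -2)*27 - 3*(-6) = -7/4*27 - 3*(-6) = -189/4 + 18 = -117/4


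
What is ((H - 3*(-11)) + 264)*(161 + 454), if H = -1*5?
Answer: 179580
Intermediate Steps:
H = -5
((H - 3*(-11)) + 264)*(161 + 454) = ((-5 - 3*(-11)) + 264)*(161 + 454) = ((-5 + 33) + 264)*615 = (28 + 264)*615 = 292*615 = 179580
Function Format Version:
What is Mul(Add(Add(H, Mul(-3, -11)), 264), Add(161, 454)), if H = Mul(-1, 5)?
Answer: 179580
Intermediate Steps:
H = -5
Mul(Add(Add(H, Mul(-3, -11)), 264), Add(161, 454)) = Mul(Add(Add(-5, Mul(-3, -11)), 264), Add(161, 454)) = Mul(Add(Add(-5, 33), 264), 615) = Mul(Add(28, 264), 615) = Mul(292, 615) = 179580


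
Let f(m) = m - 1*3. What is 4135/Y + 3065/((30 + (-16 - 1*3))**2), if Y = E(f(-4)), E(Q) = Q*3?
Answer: -435970/2541 ≈ -171.57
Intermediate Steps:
f(m) = -3 + m (f(m) = m - 3 = -3 + m)
E(Q) = 3*Q
Y = -21 (Y = 3*(-3 - 4) = 3*(-7) = -21)
4135/Y + 3065/((30 + (-16 - 1*3))**2) = 4135/(-21) + 3065/((30 + (-16 - 1*3))**2) = 4135*(-1/21) + 3065/((30 + (-16 - 3))**2) = -4135/21 + 3065/((30 - 19)**2) = -4135/21 + 3065/(11**2) = -4135/21 + 3065/121 = -435970/2541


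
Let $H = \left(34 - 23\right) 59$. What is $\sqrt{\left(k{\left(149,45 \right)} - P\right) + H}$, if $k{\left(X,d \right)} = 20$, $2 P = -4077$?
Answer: $\frac{19 \sqrt{30}}{2} \approx 52.034$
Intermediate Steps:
$P = - \frac{4077}{2}$ ($P = \frac{1}{2} \left(-4077\right) = - \frac{4077}{2} \approx -2038.5$)
$H = 649$ ($H = 11 \cdot 59 = 649$)
$\sqrt{\left(k{\left(149,45 \right)} - P\right) + H} = \sqrt{\left(20 - - \frac{4077}{2}\right) + 649} = \sqrt{\left(20 + \frac{4077}{2}\right) + 649} = \sqrt{\frac{4117}{2} + 649} = \sqrt{\frac{5415}{2}} = \frac{19 \sqrt{30}}{2}$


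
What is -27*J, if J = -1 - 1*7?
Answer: 216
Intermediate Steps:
J = -8 (J = -1 - 7 = -8)
-27*J = -27*(-8) = 216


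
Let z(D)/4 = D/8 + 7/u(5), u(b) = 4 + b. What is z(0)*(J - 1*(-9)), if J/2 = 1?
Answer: 308/9 ≈ 34.222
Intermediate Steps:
J = 2 (J = 2*1 = 2)
z(D) = 28/9 + D/2 (z(D) = 4*(D/8 + 7/(4 + 5)) = 4*(D*(⅛) + 7/9) = 4*(D/8 + 7*(⅑)) = 4*(D/8 + 7/9) = 4*(7/9 + D/8) = 28/9 + D/2)
z(0)*(J - 1*(-9)) = (28/9 + (½)*0)*(2 - 1*(-9)) = (28/9 + 0)*(2 + 9) = (28/9)*11 = 308/9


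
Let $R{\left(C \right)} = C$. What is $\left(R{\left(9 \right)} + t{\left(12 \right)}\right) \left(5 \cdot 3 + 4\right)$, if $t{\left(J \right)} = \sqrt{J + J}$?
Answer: $171 + 38 \sqrt{6} \approx 264.08$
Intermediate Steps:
$t{\left(J \right)} = \sqrt{2} \sqrt{J}$ ($t{\left(J \right)} = \sqrt{2 J} = \sqrt{2} \sqrt{J}$)
$\left(R{\left(9 \right)} + t{\left(12 \right)}\right) \left(5 \cdot 3 + 4\right) = \left(9 + \sqrt{2} \sqrt{12}\right) \left(5 \cdot 3 + 4\right) = \left(9 + \sqrt{2} \cdot 2 \sqrt{3}\right) \left(15 + 4\right) = \left(9 + 2 \sqrt{6}\right) 19 = 171 + 38 \sqrt{6}$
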